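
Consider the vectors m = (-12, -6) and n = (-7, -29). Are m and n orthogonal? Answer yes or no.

no

m · n = (-12)·(-7) + (-6)·(-29) = 84 + 174 = 258
Nonzero, so the vectors are not orthogonal.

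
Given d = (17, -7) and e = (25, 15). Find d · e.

d · e = 17·25 + (-7)·15 = 425 - 105 = 320

320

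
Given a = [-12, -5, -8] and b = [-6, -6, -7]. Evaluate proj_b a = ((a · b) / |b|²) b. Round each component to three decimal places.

(-7.835, -7.835, -9.140)

a · b = (-12)·(-6) + (-5)·(-6) + (-8)·(-7) = 72 + 30 + 56 = 158
|b|² = 36 + 36 + 49 = 121
proj_b a = (158/121) · (-6, -6, -7) ≈ (-7.835, -7.835, -9.140)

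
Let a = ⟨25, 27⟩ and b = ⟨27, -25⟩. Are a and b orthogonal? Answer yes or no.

a · b = 25·27 + 27·(-25) = 675 - 675 = 0
Zero, so the vectors are orthogonal.

yes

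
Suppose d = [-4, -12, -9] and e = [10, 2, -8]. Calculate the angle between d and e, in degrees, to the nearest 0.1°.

d · e = (-4)·10 + (-12)·2 + (-9)·(-8) = -40 - 24 + 72 = 8
|d|² = 16 + 144 + 81 = 241,  |d| = √241 ≈ 15.524175
|e|² = 100 + 4 + 64 = 168,  |e| = √168 ≈ 12.961481
cos θ = 8 / (15.524175 · 12.961481) ≈ 0.03976
θ = arccos(0.03976) ≈ 87.7°

87.7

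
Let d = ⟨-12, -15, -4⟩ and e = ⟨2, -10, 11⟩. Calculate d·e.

82

d · e = (-12)·2 + (-15)·(-10) + (-4)·11 = -24 + 150 - 44 = 82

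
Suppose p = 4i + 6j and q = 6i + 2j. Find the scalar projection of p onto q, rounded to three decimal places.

p · q = 4·6 + 6·2 = 24 + 12 = 36
|q| = √(36 + 4) = √40 ≈ 6.3246
comp_q p = 36 / √40 ≈ 5.692

5.692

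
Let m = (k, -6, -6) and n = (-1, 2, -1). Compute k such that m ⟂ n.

m · n = k·(-1) + (-6)·2 + (-6)·(-1) = -6 - 1k
Set equal to 0: -1k = 6, so k = -6.

-6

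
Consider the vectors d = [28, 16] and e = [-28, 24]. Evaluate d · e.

d · e = 28·(-28) + 16·24 = -784 + 384 = -400

-400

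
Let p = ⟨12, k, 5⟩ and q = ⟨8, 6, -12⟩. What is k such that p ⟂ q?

-6

p · q = 12·8 + k·6 + 5·(-12) = 36 + 6k
Set equal to 0: 6k = -36, so k = -6.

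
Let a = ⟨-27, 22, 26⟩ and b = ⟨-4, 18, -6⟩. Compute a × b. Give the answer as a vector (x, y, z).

i: 22·(-6) - 26·18 = -132 - 468 = -600
j: 26·(-4) - (-27)·(-6) = -104 - 162 = -266
k: (-27)·18 - 22·(-4) = -486 - (-88) = -398
a × b = (-600, -266, -398)

(-600, -266, -398)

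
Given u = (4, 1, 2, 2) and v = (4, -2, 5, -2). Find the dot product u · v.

u · v = 4·4 + 1·(-2) + 2·5 + 2·(-2) = 16 - 2 + 10 - 4 = 20

20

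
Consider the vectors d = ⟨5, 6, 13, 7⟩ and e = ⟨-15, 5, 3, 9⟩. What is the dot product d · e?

57

d · e = 5·(-15) + 6·5 + 13·3 + 7·9 = -75 + 30 + 39 + 63 = 57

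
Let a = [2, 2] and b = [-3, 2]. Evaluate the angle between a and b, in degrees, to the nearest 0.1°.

a · b = 2·(-3) + 2·2 = -6 + 4 = -2
|a|² = 4 + 4 = 8,  |a| = √8 ≈ 2.828427
|b|² = 9 + 4 = 13,  |b| = √13 ≈ 3.605551
cos θ = -2 / (2.828427 · 3.605551) ≈ -0.19612
θ = arccos(-0.19612) ≈ 101.3°

101.3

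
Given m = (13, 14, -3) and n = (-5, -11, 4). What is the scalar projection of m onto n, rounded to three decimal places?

m · n = 13·(-5) + 14·(-11) + (-3)·4 = -65 - 154 - 12 = -231
|n| = √(25 + 121 + 16) = √162 ≈ 12.7279
comp_n m = -231 / √162 ≈ -18.149

-18.149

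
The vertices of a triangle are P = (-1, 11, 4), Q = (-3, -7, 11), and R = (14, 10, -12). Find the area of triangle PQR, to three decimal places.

PQ = (-2, -18, 7),  PR = (15, -1, -16)
i: (-18)·(-16) - 7·(-1) = 288 - (-7) = 295
j: 7·15 - (-2)·(-16) = 105 - 32 = 73
k: (-2)·(-1) - (-18)·15 = 2 - (-270) = 272
PQ × PR = (295, 73, 272)
|PQ × PR| = √166338 ≈ 407.8456
area = ½ · 407.8456 ≈ 203.923

203.923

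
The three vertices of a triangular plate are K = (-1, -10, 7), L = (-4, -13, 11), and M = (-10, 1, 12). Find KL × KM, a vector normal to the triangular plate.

(-59, -21, -60)

KL = (-3, -3, 4)
KM = (-9, 11, 5)
i: (-3)·5 - 4·11 = -15 - 44 = -59
j: 4·(-9) - (-3)·5 = -36 - (-15) = -21
k: (-3)·11 - (-3)·(-9) = -33 - 27 = -60
KL × KM = (-59, -21, -60)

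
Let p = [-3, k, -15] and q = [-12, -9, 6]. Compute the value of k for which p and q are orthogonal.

p · q = (-3)·(-12) + k·(-9) + (-15)·6 = -54 - 9k
Set equal to 0: -9k = 54, so k = -6.

-6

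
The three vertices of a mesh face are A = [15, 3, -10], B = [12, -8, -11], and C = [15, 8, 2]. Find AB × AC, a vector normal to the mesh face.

(-127, 36, -15)

AB = (-3, -11, -1)
AC = (0, 5, 12)
i: (-11)·12 - (-1)·5 = -132 - (-5) = -127
j: (-1)·0 - (-3)·12 = 0 - (-36) = 36
k: (-3)·5 - (-11)·0 = -15 - 0 = -15
AB × AC = (-127, 36, -15)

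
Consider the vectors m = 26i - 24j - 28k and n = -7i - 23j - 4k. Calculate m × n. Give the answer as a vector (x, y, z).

(-548, 300, -766)

i: (-24)·(-4) - (-28)·(-23) = 96 - 644 = -548
j: (-28)·(-7) - 26·(-4) = 196 - (-104) = 300
k: 26·(-23) - (-24)·(-7) = -598 - 168 = -766
m × n = (-548, 300, -766)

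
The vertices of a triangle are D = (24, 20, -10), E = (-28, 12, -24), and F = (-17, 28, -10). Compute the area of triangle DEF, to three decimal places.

473.169

DE = (-52, -8, -14),  DF = (-41, 8, 0)
i: (-8)·0 - (-14)·8 = 0 - (-112) = 112
j: (-14)·(-41) - (-52)·0 = 574 - 0 = 574
k: (-52)·8 - (-8)·(-41) = -416 - 328 = -744
DE × DF = (112, 574, -744)
|DE × DF| = √895556 ≈ 946.3382
area = ½ · 946.3382 ≈ 473.169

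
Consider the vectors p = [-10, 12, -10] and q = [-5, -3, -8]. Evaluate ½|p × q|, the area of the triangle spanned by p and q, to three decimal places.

i: 12·(-8) - (-10)·(-3) = -96 - 30 = -126
j: (-10)·(-5) - (-10)·(-8) = 50 - 80 = -30
k: (-10)·(-3) - 12·(-5) = 30 - (-60) = 90
p × q = (-126, -30, 90)
|p × q| = √((-126)² + (-30)² + 90²) = √24876 ≈ 157.7213
area = ½ · 157.7213 ≈ 78.861

78.861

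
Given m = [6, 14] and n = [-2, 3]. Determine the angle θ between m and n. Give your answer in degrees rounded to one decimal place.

m · n = 6·(-2) + 14·3 = -12 + 42 = 30
|m|² = 36 + 196 = 232,  |m| = √232 ≈ 15.231546
|n|² = 4 + 9 = 13,  |n| = √13 ≈ 3.605551
cos θ = 30 / (15.231546 · 3.605551) ≈ 0.54627
θ = arccos(0.54627) ≈ 56.9°

56.9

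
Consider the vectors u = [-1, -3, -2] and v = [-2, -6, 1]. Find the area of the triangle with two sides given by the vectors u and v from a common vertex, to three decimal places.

7.906

i: (-3)·1 - (-2)·(-6) = -3 - 12 = -15
j: (-2)·(-2) - (-1)·1 = 4 - (-1) = 5
k: (-1)·(-6) - (-3)·(-2) = 6 - 6 = 0
u × v = (-15, 5, 0)
|u × v| = √((-15)² + 5² + 0²) = √250 ≈ 15.8114
area = ½ · 15.8114 ≈ 7.906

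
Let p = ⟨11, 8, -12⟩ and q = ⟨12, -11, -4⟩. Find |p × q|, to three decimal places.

289.802

i: 8·(-4) - (-12)·(-11) = -32 - 132 = -164
j: (-12)·12 - 11·(-4) = -144 - (-44) = -100
k: 11·(-11) - 8·12 = -121 - 96 = -217
p × q = (-164, -100, -217)
|p × q| = √((-164)² + (-100)² + (-217)²) = √83985 ≈ 289.8017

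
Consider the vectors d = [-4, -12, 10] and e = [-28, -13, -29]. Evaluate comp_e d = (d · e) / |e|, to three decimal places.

d · e = (-4)·(-28) + (-12)·(-13) + 10·(-29) = 112 + 156 - 290 = -22
|e| = √(784 + 169 + 841) = √1794 ≈ 42.3556
comp_e d = -22 / √1794 ≈ -0.519

-0.519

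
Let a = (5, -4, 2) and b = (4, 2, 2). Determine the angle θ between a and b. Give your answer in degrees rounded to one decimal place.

60.9

a · b = 5·4 + (-4)·2 + 2·2 = 20 - 8 + 4 = 16
|a|² = 25 + 16 + 4 = 45,  |a| = √45 ≈ 6.708204
|b|² = 16 + 4 + 4 = 24,  |b| = √24 ≈ 4.898979
cos θ = 16 / (6.708204 · 4.898979) ≈ 0.48686
θ = arccos(0.48686) ≈ 60.9°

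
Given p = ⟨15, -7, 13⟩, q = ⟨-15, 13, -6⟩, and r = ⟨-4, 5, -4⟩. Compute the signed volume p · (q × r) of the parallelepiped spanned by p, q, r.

-377

q × r:
i: 13·(-4) - (-6)·5 = -52 - (-30) = -22
j: (-6)·(-4) - (-15)·(-4) = 24 - 60 = -36
k: (-15)·5 - 13·(-4) = -75 - (-52) = -23
q × r = (-22, -36, -23)
p · (q × r) = 15·(-22) + (-7)·(-36) + 13·(-23) = -330 + 252 - 299 = -377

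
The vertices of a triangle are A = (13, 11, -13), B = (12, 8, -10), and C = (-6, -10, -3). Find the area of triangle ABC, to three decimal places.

AB = (-1, -3, 3),  AC = (-19, -21, 10)
i: (-3)·10 - 3·(-21) = -30 - (-63) = 33
j: 3·(-19) - (-1)·10 = -57 - (-10) = -47
k: (-1)·(-21) - (-3)·(-19) = 21 - 57 = -36
AB × AC = (33, -47, -36)
|AB × AC| = √4594 ≈ 67.7791
area = ½ · 67.7791 ≈ 33.890

33.890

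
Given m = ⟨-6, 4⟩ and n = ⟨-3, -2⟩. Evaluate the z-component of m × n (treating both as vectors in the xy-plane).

24

(-6)·(-2) - 4·(-3) = 12 - (-12) = 24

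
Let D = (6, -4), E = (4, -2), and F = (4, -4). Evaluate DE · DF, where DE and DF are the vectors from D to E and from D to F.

4

DE = E − D = (-2, 2)
DF = F − D = (-2, 0)
DE · DF = (-2)·(-2) + 2·0 = 4 + 0 = 4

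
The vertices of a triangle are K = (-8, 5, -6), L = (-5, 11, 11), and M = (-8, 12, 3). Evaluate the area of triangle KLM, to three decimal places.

KL = (3, 6, 17),  KM = (0, 7, 9)
i: 6·9 - 17·7 = 54 - 119 = -65
j: 17·0 - 3·9 = 0 - 27 = -27
k: 3·7 - 6·0 = 21 - 0 = 21
KL × KM = (-65, -27, 21)
|KL × KM| = √5395 ≈ 73.4507
area = ½ · 73.4507 ≈ 36.725

36.725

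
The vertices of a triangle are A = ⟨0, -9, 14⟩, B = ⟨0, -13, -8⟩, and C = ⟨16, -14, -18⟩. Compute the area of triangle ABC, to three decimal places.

179.112

AB = (0, -4, -22),  AC = (16, -5, -32)
i: (-4)·(-32) - (-22)·(-5) = 128 - 110 = 18
j: (-22)·16 - 0·(-32) = -352 - 0 = -352
k: 0·(-5) - (-4)·16 = 0 - (-64) = 64
AB × AC = (18, -352, 64)
|AB × AC| = √128324 ≈ 358.2234
area = ½ · 358.2234 ≈ 179.112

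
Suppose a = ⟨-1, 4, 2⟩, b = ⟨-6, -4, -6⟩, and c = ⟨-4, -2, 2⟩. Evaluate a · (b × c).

156

b × c:
i: (-4)·2 - (-6)·(-2) = -8 - 12 = -20
j: (-6)·(-4) - (-6)·2 = 24 - (-12) = 36
k: (-6)·(-2) - (-4)·(-4) = 12 - 16 = -4
b × c = (-20, 36, -4)
a · (b × c) = (-1)·(-20) + 4·36 + 2·(-4) = 20 + 144 - 8 = 156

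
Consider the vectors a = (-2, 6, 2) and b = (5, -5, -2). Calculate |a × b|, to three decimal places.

i: 6·(-2) - 2·(-5) = -12 - (-10) = -2
j: 2·5 - (-2)·(-2) = 10 - 4 = 6
k: (-2)·(-5) - 6·5 = 10 - 30 = -20
a × b = (-2, 6, -20)
|a × b| = √((-2)² + 6² + (-20)²) = √440 ≈ 20.9762

20.976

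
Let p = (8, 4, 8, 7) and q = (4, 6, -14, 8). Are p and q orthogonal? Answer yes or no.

p · q = 8·4 + 4·6 + 8·(-14) + 7·8 = 32 + 24 - 112 + 56 = 0
Zero, so the vectors are orthogonal.

yes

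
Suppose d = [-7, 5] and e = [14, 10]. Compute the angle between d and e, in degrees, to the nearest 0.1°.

d · e = (-7)·14 + 5·10 = -98 + 50 = -48
|d|² = 49 + 25 = 74,  |d| = √74 ≈ 8.602325
|e|² = 196 + 100 = 296,  |e| = √296 ≈ 17.204651
cos θ = -48 / (8.602325 · 17.204651) ≈ -0.32432
θ = arccos(-0.32432) ≈ 108.9°

108.9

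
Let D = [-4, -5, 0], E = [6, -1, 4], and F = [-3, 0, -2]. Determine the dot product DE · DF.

22

DE = E − D = (10, 4, 4)
DF = F − D = (1, 5, -2)
DE · DF = 10·1 + 4·5 + 4·(-2) = 10 + 20 - 8 = 22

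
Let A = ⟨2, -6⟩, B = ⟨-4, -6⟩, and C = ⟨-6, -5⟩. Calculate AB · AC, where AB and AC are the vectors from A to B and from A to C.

48

AB = B − A = (-6, 0)
AC = C − A = (-8, 1)
AB · AC = (-6)·(-8) + 0·1 = 48 + 0 = 48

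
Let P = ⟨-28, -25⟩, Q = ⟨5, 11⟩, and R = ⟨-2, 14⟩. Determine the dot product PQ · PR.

2262

PQ = Q − P = (33, 36)
PR = R − P = (26, 39)
PQ · PR = 33·26 + 36·39 = 858 + 1404 = 2262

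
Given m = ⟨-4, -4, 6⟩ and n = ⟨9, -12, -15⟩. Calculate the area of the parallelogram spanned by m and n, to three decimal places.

i: (-4)·(-15) - 6·(-12) = 60 - (-72) = 132
j: 6·9 - (-4)·(-15) = 54 - 60 = -6
k: (-4)·(-12) - (-4)·9 = 48 - (-36) = 84
m × n = (132, -6, 84)
|m × n| = √(132² + (-6)² + 84²) = √24516 ≈ 156.5759

156.576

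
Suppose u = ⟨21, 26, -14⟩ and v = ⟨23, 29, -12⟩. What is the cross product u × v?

(94, -70, 11)

i: 26·(-12) - (-14)·29 = -312 - (-406) = 94
j: (-14)·23 - 21·(-12) = -322 - (-252) = -70
k: 21·29 - 26·23 = 609 - 598 = 11
u × v = (94, -70, 11)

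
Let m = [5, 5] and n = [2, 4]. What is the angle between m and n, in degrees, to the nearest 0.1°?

18.4

m · n = 5·2 + 5·4 = 10 + 20 = 30
|m|² = 25 + 25 = 50,  |m| = √50 ≈ 7.071068
|n|² = 4 + 16 = 20,  |n| = √20 ≈ 4.472136
cos θ = 30 / (7.071068 · 4.472136) ≈ 0.94868
θ = arccos(0.94868) ≈ 18.4°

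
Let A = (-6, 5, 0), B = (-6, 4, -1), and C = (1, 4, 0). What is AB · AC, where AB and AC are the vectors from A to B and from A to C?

1

AB = B − A = (0, -1, -1)
AC = C − A = (7, -1, 0)
AB · AC = 0·7 + (-1)·(-1) + (-1)·0 = 0 + 1 + 0 = 1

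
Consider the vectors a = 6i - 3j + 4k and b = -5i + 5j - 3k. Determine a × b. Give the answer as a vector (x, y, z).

(-11, -2, 15)

i: (-3)·(-3) - 4·5 = 9 - 20 = -11
j: 4·(-5) - 6·(-3) = -20 - (-18) = -2
k: 6·5 - (-3)·(-5) = 30 - 15 = 15
a × b = (-11, -2, 15)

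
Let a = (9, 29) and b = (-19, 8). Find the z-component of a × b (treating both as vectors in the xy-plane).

623

9·8 - 29·(-19) = 72 - (-551) = 623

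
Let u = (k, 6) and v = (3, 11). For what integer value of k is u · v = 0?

-22

u · v = k·3 + 6·11 = 66 + 3k
Set equal to 0: 3k = -66, so k = -22.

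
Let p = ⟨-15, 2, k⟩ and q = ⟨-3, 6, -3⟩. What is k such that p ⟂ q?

p · q = (-15)·(-3) + 2·6 + k·(-3) = 57 - 3k
Set equal to 0: -3k = -57, so k = 19.

19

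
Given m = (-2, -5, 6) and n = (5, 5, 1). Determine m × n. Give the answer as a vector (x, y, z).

(-35, 32, 15)

i: (-5)·1 - 6·5 = -5 - 30 = -35
j: 6·5 - (-2)·1 = 30 - (-2) = 32
k: (-2)·5 - (-5)·5 = -10 - (-25) = 15
m × n = (-35, 32, 15)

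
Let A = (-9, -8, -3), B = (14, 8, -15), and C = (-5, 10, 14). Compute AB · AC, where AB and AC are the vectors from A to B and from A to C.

AB = B − A = (23, 16, -12)
AC = C − A = (4, 18, 17)
AB · AC = 23·4 + 16·18 + (-12)·17 = 92 + 288 - 204 = 176

176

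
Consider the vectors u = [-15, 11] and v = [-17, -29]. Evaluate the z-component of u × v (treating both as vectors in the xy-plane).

622

(-15)·(-29) - 11·(-17) = 435 - (-187) = 622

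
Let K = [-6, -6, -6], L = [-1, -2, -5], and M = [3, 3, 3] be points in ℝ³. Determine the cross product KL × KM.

(27, -36, 9)

KL = (5, 4, 1)
KM = (9, 9, 9)
i: 4·9 - 1·9 = 36 - 9 = 27
j: 1·9 - 5·9 = 9 - 45 = -36
k: 5·9 - 4·9 = 45 - 36 = 9
KL × KM = (27, -36, 9)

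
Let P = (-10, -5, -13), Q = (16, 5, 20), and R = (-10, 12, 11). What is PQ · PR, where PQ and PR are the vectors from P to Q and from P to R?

PQ = Q − P = (26, 10, 33)
PR = R − P = (0, 17, 24)
PQ · PR = 26·0 + 10·17 + 33·24 = 0 + 170 + 792 = 962

962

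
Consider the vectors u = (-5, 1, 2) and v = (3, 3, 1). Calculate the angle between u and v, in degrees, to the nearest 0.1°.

114.8

u · v = (-5)·3 + 1·3 + 2·1 = -15 + 3 + 2 = -10
|u|² = 25 + 1 + 4 = 30,  |u| = √30 ≈ 5.477226
|v|² = 9 + 9 + 1 = 19,  |v| = √19 ≈ 4.358899
cos θ = -10 / (5.477226 · 4.358899) ≈ -0.41885
θ = arccos(-0.41885) ≈ 114.8°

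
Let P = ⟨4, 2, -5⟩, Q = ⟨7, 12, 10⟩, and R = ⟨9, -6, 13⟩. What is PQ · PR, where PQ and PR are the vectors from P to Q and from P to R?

205

PQ = Q − P = (3, 10, 15)
PR = R − P = (5, -8, 18)
PQ · PR = 3·5 + 10·(-8) + 15·18 = 15 - 80 + 270 = 205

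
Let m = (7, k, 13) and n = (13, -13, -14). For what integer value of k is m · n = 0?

m · n = 7·13 + k·(-13) + 13·(-14) = -91 - 13k
Set equal to 0: -13k = 91, so k = -7.

-7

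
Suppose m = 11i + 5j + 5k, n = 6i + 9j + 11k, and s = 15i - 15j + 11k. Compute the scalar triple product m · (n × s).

2274

n × s:
i: 9·11 - 11·(-15) = 99 - (-165) = 264
j: 11·15 - 6·11 = 165 - 66 = 99
k: 6·(-15) - 9·15 = -90 - 135 = -225
n × s = (264, 99, -225)
m · (n × s) = 11·264 + 5·99 + 5·(-225) = 2904 + 495 - 1125 = 2274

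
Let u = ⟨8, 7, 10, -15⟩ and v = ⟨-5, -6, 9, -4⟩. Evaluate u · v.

68

u · v = 8·(-5) + 7·(-6) + 10·9 + (-15)·(-4) = -40 - 42 + 90 + 60 = 68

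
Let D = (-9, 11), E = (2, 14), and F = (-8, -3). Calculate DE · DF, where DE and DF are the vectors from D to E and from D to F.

DE = E − D = (11, 3)
DF = F − D = (1, -14)
DE · DF = 11·1 + 3·(-14) = 11 - 42 = -31

-31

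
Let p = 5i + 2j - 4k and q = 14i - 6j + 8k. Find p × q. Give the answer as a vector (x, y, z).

(-8, -96, -58)

i: 2·8 - (-4)·(-6) = 16 - 24 = -8
j: (-4)·14 - 5·8 = -56 - 40 = -96
k: 5·(-6) - 2·14 = -30 - 28 = -58
p × q = (-8, -96, -58)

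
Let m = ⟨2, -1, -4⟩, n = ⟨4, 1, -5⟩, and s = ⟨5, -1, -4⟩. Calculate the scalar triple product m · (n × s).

27

n × s:
i: 1·(-4) - (-5)·(-1) = -4 - 5 = -9
j: (-5)·5 - 4·(-4) = -25 - (-16) = -9
k: 4·(-1) - 1·5 = -4 - 5 = -9
n × s = (-9, -9, -9)
m · (n × s) = 2·(-9) + (-1)·(-9) + (-4)·(-9) = -18 + 9 + 36 = 27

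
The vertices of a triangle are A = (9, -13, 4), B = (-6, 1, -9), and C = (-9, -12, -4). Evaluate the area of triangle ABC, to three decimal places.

AB = (-15, 14, -13),  AC = (-18, 1, -8)
i: 14·(-8) - (-13)·1 = -112 - (-13) = -99
j: (-13)·(-18) - (-15)·(-8) = 234 - 120 = 114
k: (-15)·1 - 14·(-18) = -15 - (-252) = 237
AB × AC = (-99, 114, 237)
|AB × AC| = √78966 ≈ 281.0089
area = ½ · 281.0089 ≈ 140.504

140.504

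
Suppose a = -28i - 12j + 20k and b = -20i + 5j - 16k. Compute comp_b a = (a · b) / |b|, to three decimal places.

a · b = (-28)·(-20) + (-12)·5 + 20·(-16) = 560 - 60 - 320 = 180
|b| = √(400 + 25 + 256) = √681 ≈ 26.0960
comp_b a = 180 / √681 ≈ 6.898

6.898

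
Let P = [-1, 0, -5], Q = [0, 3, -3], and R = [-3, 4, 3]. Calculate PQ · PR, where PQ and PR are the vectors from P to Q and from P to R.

PQ = Q − P = (1, 3, 2)
PR = R − P = (-2, 4, 8)
PQ · PR = 1·(-2) + 3·4 + 2·8 = -2 + 12 + 16 = 26

26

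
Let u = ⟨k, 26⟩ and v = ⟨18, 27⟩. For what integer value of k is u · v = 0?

u · v = k·18 + 26·27 = 702 + 18k
Set equal to 0: 18k = -702, so k = -39.

-39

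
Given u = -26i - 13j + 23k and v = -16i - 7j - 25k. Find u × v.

i: (-13)·(-25) - 23·(-7) = 325 - (-161) = 486
j: 23·(-16) - (-26)·(-25) = -368 - 650 = -1018
k: (-26)·(-7) - (-13)·(-16) = 182 - 208 = -26
u × v = (486, -1018, -26)

(486, -1018, -26)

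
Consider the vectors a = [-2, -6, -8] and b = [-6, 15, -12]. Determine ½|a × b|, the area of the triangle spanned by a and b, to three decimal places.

102.220

i: (-6)·(-12) - (-8)·15 = 72 - (-120) = 192
j: (-8)·(-6) - (-2)·(-12) = 48 - 24 = 24
k: (-2)·15 - (-6)·(-6) = -30 - 36 = -66
a × b = (192, 24, -66)
|a × b| = √(192² + 24² + (-66)²) = √41796 ≈ 204.4407
area = ½ · 204.4407 ≈ 102.220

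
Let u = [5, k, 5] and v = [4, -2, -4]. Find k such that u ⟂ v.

0

u · v = 5·4 + k·(-2) + 5·(-4) = 0 - 2k
Set equal to 0: -2k = 0, so k = 0.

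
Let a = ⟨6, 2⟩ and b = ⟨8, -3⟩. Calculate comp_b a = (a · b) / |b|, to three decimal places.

4.916

a · b = 6·8 + 2·(-3) = 48 - 6 = 42
|b| = √(64 + 9) = √73 ≈ 8.5440
comp_b a = 42 / √73 ≈ 4.916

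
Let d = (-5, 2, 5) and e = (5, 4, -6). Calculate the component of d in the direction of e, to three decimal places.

d · e = (-5)·5 + 2·4 + 5·(-6) = -25 + 8 - 30 = -47
|e| = √(25 + 16 + 36) = √77 ≈ 8.7750
comp_e d = -47 / √77 ≈ -5.356

-5.356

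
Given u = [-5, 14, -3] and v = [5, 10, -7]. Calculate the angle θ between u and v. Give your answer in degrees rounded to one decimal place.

u · v = (-5)·5 + 14·10 + (-3)·(-7) = -25 + 140 + 21 = 136
|u|² = 25 + 196 + 9 = 230,  |u| = √230 ≈ 15.165751
|v|² = 25 + 100 + 49 = 174,  |v| = √174 ≈ 13.190906
cos θ = 136 / (15.165751 · 13.190906) ≈ 0.67983
θ = arccos(0.67983) ≈ 47.2°

47.2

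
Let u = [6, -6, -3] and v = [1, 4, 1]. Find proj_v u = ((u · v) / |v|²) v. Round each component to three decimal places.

u · v = 6·1 + (-6)·4 + (-3)·1 = 6 - 24 - 3 = -21
|v|² = 1 + 16 + 1 = 18
proj_v u = (-21/18) · (1, 4, 1) ≈ (-1.167, -4.667, -1.167)

(-1.167, -4.667, -1.167)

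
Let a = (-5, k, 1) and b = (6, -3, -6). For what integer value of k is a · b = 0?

a · b = (-5)·6 + k·(-3) + 1·(-6) = -36 - 3k
Set equal to 0: -3k = 36, so k = -12.

-12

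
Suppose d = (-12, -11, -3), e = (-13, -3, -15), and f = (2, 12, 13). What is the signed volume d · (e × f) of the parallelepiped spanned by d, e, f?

e × f:
i: (-3)·13 - (-15)·12 = -39 - (-180) = 141
j: (-15)·2 - (-13)·13 = -30 - (-169) = 139
k: (-13)·12 - (-3)·2 = -156 - (-6) = -150
e × f = (141, 139, -150)
d · (e × f) = (-12)·141 + (-11)·139 + (-3)·(-150) = -1692 - 1529 + 450 = -2771

-2771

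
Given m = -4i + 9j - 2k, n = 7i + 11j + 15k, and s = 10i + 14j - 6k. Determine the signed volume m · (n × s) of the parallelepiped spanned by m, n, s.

n × s:
i: 11·(-6) - 15·14 = -66 - 210 = -276
j: 15·10 - 7·(-6) = 150 - (-42) = 192
k: 7·14 - 11·10 = 98 - 110 = -12
n × s = (-276, 192, -12)
m · (n × s) = (-4)·(-276) + 9·192 + (-2)·(-12) = 1104 + 1728 + 24 = 2856

2856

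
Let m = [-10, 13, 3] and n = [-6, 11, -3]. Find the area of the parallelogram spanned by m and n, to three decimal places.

92.261

i: 13·(-3) - 3·11 = -39 - 33 = -72
j: 3·(-6) - (-10)·(-3) = -18 - 30 = -48
k: (-10)·11 - 13·(-6) = -110 - (-78) = -32
m × n = (-72, -48, -32)
|m × n| = √((-72)² + (-48)² + (-32)²) = √8512 ≈ 92.2605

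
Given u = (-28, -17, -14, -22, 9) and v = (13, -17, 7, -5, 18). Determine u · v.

u · v = (-28)·13 + (-17)·(-17) + (-14)·7 + (-22)·(-5) + 9·18 = -364 + 289 - 98 + 110 + 162 = 99

99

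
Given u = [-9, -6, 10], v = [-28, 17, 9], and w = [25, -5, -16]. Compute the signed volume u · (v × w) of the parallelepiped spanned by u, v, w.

v × w:
i: 17·(-16) - 9·(-5) = -272 - (-45) = -227
j: 9·25 - (-28)·(-16) = 225 - 448 = -223
k: (-28)·(-5) - 17·25 = 140 - 425 = -285
v × w = (-227, -223, -285)
u · (v × w) = (-9)·(-227) + (-6)·(-223) + 10·(-285) = 2043 + 1338 - 2850 = 531

531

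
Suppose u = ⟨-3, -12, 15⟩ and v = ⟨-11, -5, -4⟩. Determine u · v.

u · v = (-3)·(-11) + (-12)·(-5) + 15·(-4) = 33 + 60 - 60 = 33

33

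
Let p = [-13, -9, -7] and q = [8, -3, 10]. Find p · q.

-147

p · q = (-13)·8 + (-9)·(-3) + (-7)·10 = -104 + 27 - 70 = -147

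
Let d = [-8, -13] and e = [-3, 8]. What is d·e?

d · e = (-8)·(-3) + (-13)·8 = 24 - 104 = -80

-80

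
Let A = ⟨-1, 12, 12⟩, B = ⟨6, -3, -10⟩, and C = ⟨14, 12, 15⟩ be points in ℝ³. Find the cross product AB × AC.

(-45, -351, 225)

AB = (7, -15, -22)
AC = (15, 0, 3)
i: (-15)·3 - (-22)·0 = -45 - 0 = -45
j: (-22)·15 - 7·3 = -330 - 21 = -351
k: 7·0 - (-15)·15 = 0 - (-225) = 225
AB × AC = (-45, -351, 225)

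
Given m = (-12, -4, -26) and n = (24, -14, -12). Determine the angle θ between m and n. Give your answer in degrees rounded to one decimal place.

m · n = (-12)·24 + (-4)·(-14) + (-26)·(-12) = -288 + 56 + 312 = 80
|m|² = 144 + 16 + 676 = 836,  |m| = √836 ≈ 28.913665
|n|² = 576 + 196 + 144 = 916,  |n| = √916 ≈ 30.265492
cos θ = 80 / (28.913665 · 30.265492) ≈ 0.09142
θ = arccos(0.09142) ≈ 84.8°

84.8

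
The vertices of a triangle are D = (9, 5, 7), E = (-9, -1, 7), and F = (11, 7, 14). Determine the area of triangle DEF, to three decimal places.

DE = (-18, -6, 0),  DF = (2, 2, 7)
i: (-6)·7 - 0·2 = -42 - 0 = -42
j: 0·2 - (-18)·7 = 0 - (-126) = 126
k: (-18)·2 - (-6)·2 = -36 - (-12) = -24
DE × DF = (-42, 126, -24)
|DE × DF| = √18216 ≈ 134.9667
area = ½ · 134.9667 ≈ 67.483

67.483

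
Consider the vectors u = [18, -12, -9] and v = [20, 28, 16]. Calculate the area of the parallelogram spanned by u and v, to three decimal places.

880.999

i: (-12)·16 - (-9)·28 = -192 - (-252) = 60
j: (-9)·20 - 18·16 = -180 - 288 = -468
k: 18·28 - (-12)·20 = 504 - (-240) = 744
u × v = (60, -468, 744)
|u × v| = √(60² + (-468)² + 744²) = √776160 ≈ 880.9994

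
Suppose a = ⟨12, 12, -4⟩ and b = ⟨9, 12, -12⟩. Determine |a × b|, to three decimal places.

148.916

i: 12·(-12) - (-4)·12 = -144 - (-48) = -96
j: (-4)·9 - 12·(-12) = -36 - (-144) = 108
k: 12·12 - 12·9 = 144 - 108 = 36
a × b = (-96, 108, 36)
|a × b| = √((-96)² + 108² + 36²) = √22176 ≈ 148.9161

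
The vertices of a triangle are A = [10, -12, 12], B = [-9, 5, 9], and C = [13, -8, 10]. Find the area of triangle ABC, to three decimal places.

AB = (-19, 17, -3),  AC = (3, 4, -2)
i: 17·(-2) - (-3)·4 = -34 - (-12) = -22
j: (-3)·3 - (-19)·(-2) = -9 - 38 = -47
k: (-19)·4 - 17·3 = -76 - 51 = -127
AB × AC = (-22, -47, -127)
|AB × AC| = √18822 ≈ 137.1933
area = ½ · 137.1933 ≈ 68.597

68.597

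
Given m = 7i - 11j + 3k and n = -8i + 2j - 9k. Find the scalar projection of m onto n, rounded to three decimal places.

-8.602

m · n = 7·(-8) + (-11)·2 + 3·(-9) = -56 - 22 - 27 = -105
|n| = √(64 + 4 + 81) = √149 ≈ 12.2066
comp_n m = -105 / √149 ≈ -8.602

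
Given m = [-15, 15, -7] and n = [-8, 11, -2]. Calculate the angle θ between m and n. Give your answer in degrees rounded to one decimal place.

m · n = (-15)·(-8) + 15·11 + (-7)·(-2) = 120 + 165 + 14 = 299
|m|² = 225 + 225 + 49 = 499,  |m| = √499 ≈ 22.338308
|n|² = 64 + 121 + 4 = 189,  |n| = √189 ≈ 13.747727
cos θ = 299 / (22.338308 · 13.747727) ≈ 0.97362
θ = arccos(0.97362) ≈ 13.2°

13.2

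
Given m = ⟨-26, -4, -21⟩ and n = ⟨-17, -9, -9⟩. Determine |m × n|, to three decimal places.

257.088

i: (-4)·(-9) - (-21)·(-9) = 36 - 189 = -153
j: (-21)·(-17) - (-26)·(-9) = 357 - 234 = 123
k: (-26)·(-9) - (-4)·(-17) = 234 - 68 = 166
m × n = (-153, 123, 166)
|m × n| = √((-153)² + 123² + 166²) = √66094 ≈ 257.0875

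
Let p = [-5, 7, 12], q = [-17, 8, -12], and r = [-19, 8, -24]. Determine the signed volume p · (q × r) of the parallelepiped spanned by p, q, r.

-588

q × r:
i: 8·(-24) - (-12)·8 = -192 - (-96) = -96
j: (-12)·(-19) - (-17)·(-24) = 228 - 408 = -180
k: (-17)·8 - 8·(-19) = -136 - (-152) = 16
q × r = (-96, -180, 16)
p · (q × r) = (-5)·(-96) + 7·(-180) + 12·16 = 480 - 1260 + 192 = -588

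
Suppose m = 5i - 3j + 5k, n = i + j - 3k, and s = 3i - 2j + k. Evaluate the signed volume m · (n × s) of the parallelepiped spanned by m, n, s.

-20

n × s:
i: 1·1 - (-3)·(-2) = 1 - 6 = -5
j: (-3)·3 - 1·1 = -9 - 1 = -10
k: 1·(-2) - 1·3 = -2 - 3 = -5
n × s = (-5, -10, -5)
m · (n × s) = 5·(-5) + (-3)·(-10) + 5·(-5) = -25 + 30 - 25 = -20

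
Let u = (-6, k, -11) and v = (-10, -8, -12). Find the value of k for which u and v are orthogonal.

u · v = (-6)·(-10) + k·(-8) + (-11)·(-12) = 192 - 8k
Set equal to 0: -8k = -192, so k = 24.

24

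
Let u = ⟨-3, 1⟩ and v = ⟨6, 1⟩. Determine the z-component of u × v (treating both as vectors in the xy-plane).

(-3)·1 - 1·6 = -3 - 6 = -9

-9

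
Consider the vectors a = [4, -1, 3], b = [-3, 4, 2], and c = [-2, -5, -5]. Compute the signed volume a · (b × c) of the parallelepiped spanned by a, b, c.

b × c:
i: 4·(-5) - 2·(-5) = -20 - (-10) = -10
j: 2·(-2) - (-3)·(-5) = -4 - 15 = -19
k: (-3)·(-5) - 4·(-2) = 15 - (-8) = 23
b × c = (-10, -19, 23)
a · (b × c) = 4·(-10) + (-1)·(-19) + 3·23 = -40 + 19 + 69 = 48

48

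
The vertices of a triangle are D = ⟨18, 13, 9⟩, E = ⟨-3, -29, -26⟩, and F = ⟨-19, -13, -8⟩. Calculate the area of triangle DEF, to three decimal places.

695.400

DE = (-21, -42, -35),  DF = (-37, -26, -17)
i: (-42)·(-17) - (-35)·(-26) = 714 - 910 = -196
j: (-35)·(-37) - (-21)·(-17) = 1295 - 357 = 938
k: (-21)·(-26) - (-42)·(-37) = 546 - 1554 = -1008
DE × DF = (-196, 938, -1008)
|DE × DF| = √1934324 ≈ 1390.7998
area = ½ · 1390.7998 ≈ 695.400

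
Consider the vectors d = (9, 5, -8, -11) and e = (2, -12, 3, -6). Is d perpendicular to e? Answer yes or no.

yes

d · e = 9·2 + 5·(-12) + (-8)·3 + (-11)·(-6) = 18 - 60 - 24 + 66 = 0
Zero, so the vectors are orthogonal.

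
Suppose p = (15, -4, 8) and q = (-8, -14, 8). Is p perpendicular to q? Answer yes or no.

p · q = 15·(-8) + (-4)·(-14) + 8·8 = -120 + 56 + 64 = 0
Zero, so the vectors are orthogonal.

yes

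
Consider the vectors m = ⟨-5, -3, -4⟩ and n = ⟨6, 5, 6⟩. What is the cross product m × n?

i: (-3)·6 - (-4)·5 = -18 - (-20) = 2
j: (-4)·6 - (-5)·6 = -24 - (-30) = 6
k: (-5)·5 - (-3)·6 = -25 - (-18) = -7
m × n = (2, 6, -7)

(2, 6, -7)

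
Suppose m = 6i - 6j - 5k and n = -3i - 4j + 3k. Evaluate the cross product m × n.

i: (-6)·3 - (-5)·(-4) = -18 - 20 = -38
j: (-5)·(-3) - 6·3 = 15 - 18 = -3
k: 6·(-4) - (-6)·(-3) = -24 - 18 = -42
m × n = (-38, -3, -42)

(-38, -3, -42)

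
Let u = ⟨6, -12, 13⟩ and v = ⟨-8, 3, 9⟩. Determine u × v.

(-147, -158, -78)

i: (-12)·9 - 13·3 = -108 - 39 = -147
j: 13·(-8) - 6·9 = -104 - 54 = -158
k: 6·3 - (-12)·(-8) = 18 - 96 = -78
u × v = (-147, -158, -78)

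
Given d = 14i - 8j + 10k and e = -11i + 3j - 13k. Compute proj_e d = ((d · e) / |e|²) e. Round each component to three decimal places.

d · e = 14·(-11) + (-8)·3 + 10·(-13) = -154 - 24 - 130 = -308
|e|² = 121 + 9 + 169 = 299
proj_e d = (-308/299) · (-11, 3, -13) ≈ (11.331, -3.090, 13.391)

(11.331, -3.090, 13.391)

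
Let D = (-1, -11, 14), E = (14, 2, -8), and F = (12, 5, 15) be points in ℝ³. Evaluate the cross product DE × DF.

DE = (15, 13, -22)
DF = (13, 16, 1)
i: 13·1 - (-22)·16 = 13 - (-352) = 365
j: (-22)·13 - 15·1 = -286 - 15 = -301
k: 15·16 - 13·13 = 240 - 169 = 71
DE × DF = (365, -301, 71)

(365, -301, 71)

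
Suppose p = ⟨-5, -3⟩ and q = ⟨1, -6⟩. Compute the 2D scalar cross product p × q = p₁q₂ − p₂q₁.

33

(-5)·(-6) - (-3)·1 = 30 - (-3) = 33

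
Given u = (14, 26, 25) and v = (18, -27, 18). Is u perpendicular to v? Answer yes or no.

yes

u · v = 14·18 + 26·(-27) + 25·18 = 252 - 702 + 450 = 0
Zero, so the vectors are orthogonal.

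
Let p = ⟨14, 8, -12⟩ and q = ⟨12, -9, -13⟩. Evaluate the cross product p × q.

(-212, 38, -222)

i: 8·(-13) - (-12)·(-9) = -104 - 108 = -212
j: (-12)·12 - 14·(-13) = -144 - (-182) = 38
k: 14·(-9) - 8·12 = -126 - 96 = -222
p × q = (-212, 38, -222)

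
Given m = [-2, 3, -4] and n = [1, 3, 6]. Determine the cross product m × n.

i: 3·6 - (-4)·3 = 18 - (-12) = 30
j: (-4)·1 - (-2)·6 = -4 - (-12) = 8
k: (-2)·3 - 3·1 = -6 - 3 = -9
m × n = (30, 8, -9)

(30, 8, -9)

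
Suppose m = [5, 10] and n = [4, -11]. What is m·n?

m · n = 5·4 + 10·(-11) = 20 - 110 = -90

-90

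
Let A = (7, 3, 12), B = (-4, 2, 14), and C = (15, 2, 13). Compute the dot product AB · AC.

AB = B − A = (-11, -1, 2)
AC = C − A = (8, -1, 1)
AB · AC = (-11)·8 + (-1)·(-1) + 2·1 = -88 + 1 + 2 = -85

-85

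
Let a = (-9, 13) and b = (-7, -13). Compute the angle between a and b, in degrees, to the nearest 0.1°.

117.0

a · b = (-9)·(-7) + 13·(-13) = 63 - 169 = -106
|a|² = 81 + 169 = 250,  |a| = √250 ≈ 15.811388
|b|² = 49 + 169 = 218,  |b| = √218 ≈ 14.764823
cos θ = -106 / (15.811388 · 14.764823) ≈ -0.45405
θ = arccos(-0.45405) ≈ 117.0°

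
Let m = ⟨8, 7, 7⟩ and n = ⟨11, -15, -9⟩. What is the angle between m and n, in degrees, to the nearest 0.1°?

m · n = 8·11 + 7·(-15) + 7·(-9) = 88 - 105 - 63 = -80
|m|² = 64 + 49 + 49 = 162,  |m| = √162 ≈ 12.727922
|n|² = 121 + 225 + 81 = 427,  |n| = √427 ≈ 20.663978
cos θ = -80 / (12.727922 · 20.663978) ≈ -0.30417
θ = arccos(-0.30417) ≈ 107.7°

107.7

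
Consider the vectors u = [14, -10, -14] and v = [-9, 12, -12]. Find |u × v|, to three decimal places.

i: (-10)·(-12) - (-14)·12 = 120 - (-168) = 288
j: (-14)·(-9) - 14·(-12) = 126 - (-168) = 294
k: 14·12 - (-10)·(-9) = 168 - 90 = 78
u × v = (288, 294, 78)
|u × v| = √(288² + 294² + 78²) = √175464 ≈ 418.8842

418.884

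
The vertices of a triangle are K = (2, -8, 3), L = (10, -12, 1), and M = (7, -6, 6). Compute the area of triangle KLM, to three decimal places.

KL = (8, -4, -2),  KM = (5, 2, 3)
i: (-4)·3 - (-2)·2 = -12 - (-4) = -8
j: (-2)·5 - 8·3 = -10 - 24 = -34
k: 8·2 - (-4)·5 = 16 - (-20) = 36
KL × KM = (-8, -34, 36)
|KL × KM| = √2516 ≈ 50.1597
area = ½ · 50.1597 ≈ 25.080

25.080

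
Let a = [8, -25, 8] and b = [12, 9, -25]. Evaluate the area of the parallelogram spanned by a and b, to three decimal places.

729.252

i: (-25)·(-25) - 8·9 = 625 - 72 = 553
j: 8·12 - 8·(-25) = 96 - (-200) = 296
k: 8·9 - (-25)·12 = 72 - (-300) = 372
a × b = (553, 296, 372)
|a × b| = √(553² + 296² + 372²) = √531809 ≈ 729.2524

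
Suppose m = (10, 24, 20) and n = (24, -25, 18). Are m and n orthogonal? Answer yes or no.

yes

m · n = 10·24 + 24·(-25) + 20·18 = 240 - 600 + 360 = 0
Zero, so the vectors are orthogonal.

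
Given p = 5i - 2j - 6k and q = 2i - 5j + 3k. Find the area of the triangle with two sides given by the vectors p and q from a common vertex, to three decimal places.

i: (-2)·3 - (-6)·(-5) = -6 - 30 = -36
j: (-6)·2 - 5·3 = -12 - 15 = -27
k: 5·(-5) - (-2)·2 = -25 - (-4) = -21
p × q = (-36, -27, -21)
|p × q| = √((-36)² + (-27)² + (-21)²) = √2466 ≈ 49.6588
area = ½ · 49.6588 ≈ 24.829

24.829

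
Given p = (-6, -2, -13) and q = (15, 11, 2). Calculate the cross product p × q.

i: (-2)·2 - (-13)·11 = -4 - (-143) = 139
j: (-13)·15 - (-6)·2 = -195 - (-12) = -183
k: (-6)·11 - (-2)·15 = -66 - (-30) = -36
p × q = (139, -183, -36)

(139, -183, -36)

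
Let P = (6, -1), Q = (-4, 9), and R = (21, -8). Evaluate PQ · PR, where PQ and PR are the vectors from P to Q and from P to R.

PQ = Q − P = (-10, 10)
PR = R − P = (15, -7)
PQ · PR = (-10)·15 + 10·(-7) = -150 - 70 = -220

-220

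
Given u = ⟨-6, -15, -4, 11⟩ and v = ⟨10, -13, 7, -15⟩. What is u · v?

-58

u · v = (-6)·10 + (-15)·(-13) + (-4)·7 + 11·(-15) = -60 + 195 - 28 - 165 = -58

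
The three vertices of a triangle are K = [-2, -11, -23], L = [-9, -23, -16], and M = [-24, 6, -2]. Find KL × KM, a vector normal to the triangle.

KL = (-7, -12, 7)
KM = (-22, 17, 21)
i: (-12)·21 - 7·17 = -252 - 119 = -371
j: 7·(-22) - (-7)·21 = -154 - (-147) = -7
k: (-7)·17 - (-12)·(-22) = -119 - 264 = -383
KL × KM = (-371, -7, -383)

(-371, -7, -383)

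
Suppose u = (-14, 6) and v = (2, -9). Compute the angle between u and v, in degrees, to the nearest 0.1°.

u · v = (-14)·2 + 6·(-9) = -28 - 54 = -82
|u|² = 196 + 36 = 232,  |u| = √232 ≈ 15.231546
|v|² = 4 + 81 = 85,  |v| = √85 ≈ 9.219544
cos θ = -82 / (15.231546 · 9.219544) ≈ -0.58393
θ = arccos(-0.58393) ≈ 125.7°

125.7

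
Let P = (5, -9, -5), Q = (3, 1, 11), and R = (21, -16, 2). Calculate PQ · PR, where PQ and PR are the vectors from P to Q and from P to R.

10

PQ = Q − P = (-2, 10, 16)
PR = R − P = (16, -7, 7)
PQ · PR = (-2)·16 + 10·(-7) + 16·7 = -32 - 70 + 112 = 10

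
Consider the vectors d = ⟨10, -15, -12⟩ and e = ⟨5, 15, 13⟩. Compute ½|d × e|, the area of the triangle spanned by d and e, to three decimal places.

i: (-15)·13 - (-12)·15 = -195 - (-180) = -15
j: (-12)·5 - 10·13 = -60 - 130 = -190
k: 10·15 - (-15)·5 = 150 - (-75) = 225
d × e = (-15, -190, 225)
|d × e| = √((-15)² + (-190)² + 225²) = √86950 ≈ 294.8729
area = ½ · 294.8729 ≈ 147.436

147.436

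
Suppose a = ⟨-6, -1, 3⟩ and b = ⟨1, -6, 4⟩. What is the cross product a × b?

i: (-1)·4 - 3·(-6) = -4 - (-18) = 14
j: 3·1 - (-6)·4 = 3 - (-24) = 27
k: (-6)·(-6) - (-1)·1 = 36 - (-1) = 37
a × b = (14, 27, 37)

(14, 27, 37)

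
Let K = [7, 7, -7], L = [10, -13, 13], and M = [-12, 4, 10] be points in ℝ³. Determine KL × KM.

KL = (3, -20, 20)
KM = (-19, -3, 17)
i: (-20)·17 - 20·(-3) = -340 - (-60) = -280
j: 20·(-19) - 3·17 = -380 - 51 = -431
k: 3·(-3) - (-20)·(-19) = -9 - 380 = -389
KL × KM = (-280, -431, -389)

(-280, -431, -389)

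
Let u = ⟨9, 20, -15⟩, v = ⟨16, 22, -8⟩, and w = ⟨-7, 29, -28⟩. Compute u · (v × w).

v × w:
i: 22·(-28) - (-8)·29 = -616 - (-232) = -384
j: (-8)·(-7) - 16·(-28) = 56 - (-448) = 504
k: 16·29 - 22·(-7) = 464 - (-154) = 618
v × w = (-384, 504, 618)
u · (v × w) = 9·(-384) + 20·504 + (-15)·618 = -3456 + 10080 - 9270 = -2646

-2646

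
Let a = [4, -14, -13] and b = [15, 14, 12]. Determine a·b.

-292

a · b = 4·15 + (-14)·14 + (-13)·12 = 60 - 196 - 156 = -292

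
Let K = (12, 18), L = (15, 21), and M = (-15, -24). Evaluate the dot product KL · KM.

KL = L − K = (3, 3)
KM = M − K = (-27, -42)
KL · KM = 3·(-27) + 3·(-42) = -81 - 126 = -207

-207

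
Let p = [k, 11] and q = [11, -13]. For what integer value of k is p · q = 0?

13

p · q = k·11 + 11·(-13) = -143 + 11k
Set equal to 0: 11k = 143, so k = 13.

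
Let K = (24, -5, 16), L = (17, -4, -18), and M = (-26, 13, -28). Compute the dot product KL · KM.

KL = L − K = (-7, 1, -34)
KM = M − K = (-50, 18, -44)
KL · KM = (-7)·(-50) + 1·18 + (-34)·(-44) = 350 + 18 + 1496 = 1864

1864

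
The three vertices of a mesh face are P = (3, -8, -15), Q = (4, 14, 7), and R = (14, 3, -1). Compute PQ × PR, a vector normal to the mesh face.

(66, 228, -231)

PQ = (1, 22, 22)
PR = (11, 11, 14)
i: 22·14 - 22·11 = 308 - 242 = 66
j: 22·11 - 1·14 = 242 - 14 = 228
k: 1·11 - 22·11 = 11 - 242 = -231
PQ × PR = (66, 228, -231)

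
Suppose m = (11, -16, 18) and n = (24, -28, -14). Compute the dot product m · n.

m · n = 11·24 + (-16)·(-28) + 18·(-14) = 264 + 448 - 252 = 460

460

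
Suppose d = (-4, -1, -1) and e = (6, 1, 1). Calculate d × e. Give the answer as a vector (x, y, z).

i: (-1)·1 - (-1)·1 = -1 - (-1) = 0
j: (-1)·6 - (-4)·1 = -6 - (-4) = -2
k: (-4)·1 - (-1)·6 = -4 - (-6) = 2
d × e = (0, -2, 2)

(0, -2, 2)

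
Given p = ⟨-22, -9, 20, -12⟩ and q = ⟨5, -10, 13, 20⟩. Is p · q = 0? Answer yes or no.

p · q = (-22)·5 + (-9)·(-10) + 20·13 + (-12)·20 = -110 + 90 + 260 - 240 = 0
Zero, so the vectors are orthogonal.

yes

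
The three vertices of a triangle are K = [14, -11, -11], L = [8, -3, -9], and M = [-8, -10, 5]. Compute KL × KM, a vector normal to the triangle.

(126, 52, 170)

KL = (-6, 8, 2)
KM = (-22, 1, 16)
i: 8·16 - 2·1 = 128 - 2 = 126
j: 2·(-22) - (-6)·16 = -44 - (-96) = 52
k: (-6)·1 - 8·(-22) = -6 - (-176) = 170
KL × KM = (126, 52, 170)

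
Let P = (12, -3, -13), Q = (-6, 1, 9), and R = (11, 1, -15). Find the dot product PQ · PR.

-10

PQ = Q − P = (-18, 4, 22)
PR = R − P = (-1, 4, -2)
PQ · PR = (-18)·(-1) + 4·4 + 22·(-2) = 18 + 16 - 44 = -10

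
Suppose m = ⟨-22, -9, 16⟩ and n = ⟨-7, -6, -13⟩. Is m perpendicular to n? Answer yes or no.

m · n = (-22)·(-7) + (-9)·(-6) + 16·(-13) = 154 + 54 - 208 = 0
Zero, so the vectors are orthogonal.

yes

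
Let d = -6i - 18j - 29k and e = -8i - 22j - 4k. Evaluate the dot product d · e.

560

d · e = (-6)·(-8) + (-18)·(-22) + (-29)·(-4) = 48 + 396 + 116 = 560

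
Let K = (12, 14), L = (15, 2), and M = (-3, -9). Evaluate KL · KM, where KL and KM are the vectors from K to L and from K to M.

231

KL = L − K = (3, -12)
KM = M − K = (-15, -23)
KL · KM = 3·(-15) + (-12)·(-23) = -45 + 276 = 231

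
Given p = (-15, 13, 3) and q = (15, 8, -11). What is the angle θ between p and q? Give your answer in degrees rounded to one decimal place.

112.3

p · q = (-15)·15 + 13·8 + 3·(-11) = -225 + 104 - 33 = -154
|p|² = 225 + 169 + 9 = 403,  |p| = √403 ≈ 20.074860
|q|² = 225 + 64 + 121 = 410,  |q| = √410 ≈ 20.248457
cos θ = -154 / (20.074860 · 20.248457) ≈ -0.37886
θ = arccos(-0.37886) ≈ 112.3°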